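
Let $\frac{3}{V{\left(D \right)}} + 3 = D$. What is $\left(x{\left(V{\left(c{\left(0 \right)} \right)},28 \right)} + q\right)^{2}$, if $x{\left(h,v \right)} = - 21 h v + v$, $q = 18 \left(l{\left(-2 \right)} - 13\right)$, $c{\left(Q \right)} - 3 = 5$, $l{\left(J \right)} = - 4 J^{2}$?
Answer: $\frac{17926756}{25} \approx 7.1707 \cdot 10^{5}$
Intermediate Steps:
$c{\left(Q \right)} = 8$ ($c{\left(Q \right)} = 3 + 5 = 8$)
$V{\left(D \right)} = \frac{3}{-3 + D}$
$q = -522$ ($q = 18 \left(- 4 \left(-2\right)^{2} - 13\right) = 18 \left(\left(-4\right) 4 - 13\right) = 18 \left(-16 - 13\right) = 18 \left(-29\right) = -522$)
$x{\left(h,v \right)} = v - 21 h v$ ($x{\left(h,v \right)} = - 21 h v + v = v - 21 h v$)
$\left(x{\left(V{\left(c{\left(0 \right)} \right)},28 \right)} + q\right)^{2} = \left(28 \left(1 - 21 \frac{3}{-3 + 8}\right) - 522\right)^{2} = \left(28 \left(1 - 21 \cdot \frac{3}{5}\right) - 522\right)^{2} = \left(28 \left(1 - 21 \cdot 3 \cdot \frac{1}{5}\right) - 522\right)^{2} = \left(28 \left(1 - \frac{63}{5}\right) - 522\right)^{2} = \left(28 \left(- \frac{58}{5}\right) - 522\right)^{2} = \left(- \frac{1624}{5} - 522\right)^{2} = \left(- \frac{4234}{5}\right)^{2} = \frac{17926756}{25}$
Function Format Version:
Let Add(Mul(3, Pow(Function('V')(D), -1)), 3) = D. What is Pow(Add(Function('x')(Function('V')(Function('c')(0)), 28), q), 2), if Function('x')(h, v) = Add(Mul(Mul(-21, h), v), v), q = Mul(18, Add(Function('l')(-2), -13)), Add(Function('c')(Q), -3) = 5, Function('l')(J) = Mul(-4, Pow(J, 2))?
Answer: Rational(17926756, 25) ≈ 7.1707e+5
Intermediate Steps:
Function('c')(Q) = 8 (Function('c')(Q) = Add(3, 5) = 8)
Function('V')(D) = Mul(3, Pow(Add(-3, D), -1))
q = -522 (q = Mul(18, Add(Mul(-4, Pow(-2, 2)), -13)) = Mul(18, Add(Mul(-4, 4), -13)) = Mul(18, Add(-16, -13)) = Mul(18, -29) = -522)
Function('x')(h, v) = Add(v, Mul(-21, h, v)) (Function('x')(h, v) = Add(Mul(-21, h, v), v) = Add(v, Mul(-21, h, v)))
Pow(Add(Function('x')(Function('V')(Function('c')(0)), 28), q), 2) = Pow(Add(Mul(28, Add(1, Mul(-21, Mul(3, Pow(Add(-3, 8), -1))))), -522), 2) = Pow(Add(Mul(28, Add(1, Mul(-21, Mul(3, Pow(5, -1))))), -522), 2) = Pow(Add(Mul(28, Add(1, Mul(-21, Mul(3, Rational(1, 5))))), -522), 2) = Pow(Add(Mul(28, Add(1, Mul(-21, Rational(3, 5)))), -522), 2) = Pow(Add(Mul(28, Add(1, Rational(-63, 5))), -522), 2) = Pow(Add(Mul(28, Rational(-58, 5)), -522), 2) = Pow(Add(Rational(-1624, 5), -522), 2) = Pow(Rational(-4234, 5), 2) = Rational(17926756, 25)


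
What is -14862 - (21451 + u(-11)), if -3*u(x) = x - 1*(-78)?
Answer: -108872/3 ≈ -36291.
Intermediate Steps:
u(x) = -26 - x/3 (u(x) = -(x - 1*(-78))/3 = -(x + 78)/3 = -(78 + x)/3 = -26 - x/3)
-14862 - (21451 + u(-11)) = -14862 - (21451 + (-26 - ⅓*(-11))) = -14862 - (21451 + (-26 + 11/3)) = -14862 - (21451 - 67/3) = -14862 - 1*64286/3 = -14862 - 64286/3 = -108872/3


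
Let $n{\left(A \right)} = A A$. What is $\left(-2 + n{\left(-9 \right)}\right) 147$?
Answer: $11613$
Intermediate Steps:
$n{\left(A \right)} = A^{2}$
$\left(-2 + n{\left(-9 \right)}\right) 147 = \left(-2 + \left(-9\right)^{2}\right) 147 = \left(-2 + 81\right) 147 = 79 \cdot 147 = 11613$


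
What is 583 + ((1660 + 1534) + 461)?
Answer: 4238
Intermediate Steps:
583 + ((1660 + 1534) + 461) = 583 + (3194 + 461) = 583 + 3655 = 4238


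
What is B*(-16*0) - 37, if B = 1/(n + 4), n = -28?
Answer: -37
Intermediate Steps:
B = -1/24 (B = 1/(-28 + 4) = 1/(-24) = -1/24 ≈ -0.041667)
B*(-16*0) - 37 = -(-2)*0/3 - 37 = -1/24*0 - 37 = 0 - 37 = -37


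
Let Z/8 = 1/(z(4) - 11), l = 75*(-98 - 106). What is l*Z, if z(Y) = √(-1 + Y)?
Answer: 673200/59 + 61200*√3/59 ≈ 13207.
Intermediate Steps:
l = -15300 (l = 75*(-204) = -15300)
Z = 8/(-11 + √3) (Z = 8/(√(-1 + 4) - 11) = 8/(√3 - 11) = 8/(-11 + √3) ≈ -0.86319)
l*Z = -15300*(-44/59 - 4*√3/59) = 673200/59 + 61200*√3/59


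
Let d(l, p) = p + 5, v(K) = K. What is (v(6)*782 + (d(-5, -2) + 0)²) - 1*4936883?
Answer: -4932182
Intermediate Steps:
d(l, p) = 5 + p
(v(6)*782 + (d(-5, -2) + 0)²) - 1*4936883 = (6*782 + ((5 - 2) + 0)²) - 1*4936883 = (4692 + (3 + 0)²) - 4936883 = (4692 + 3²) - 4936883 = (4692 + 9) - 4936883 = 4701 - 4936883 = -4932182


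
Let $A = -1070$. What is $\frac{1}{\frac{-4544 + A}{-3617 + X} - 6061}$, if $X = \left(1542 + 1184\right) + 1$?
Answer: $- \frac{445}{2694338} \approx -0.00016516$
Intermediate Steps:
$X = 2727$ ($X = 2726 + 1 = 2727$)
$\frac{1}{\frac{-4544 + A}{-3617 + X} - 6061} = \frac{1}{\frac{-4544 - 1070}{-3617 + 2727} - 6061} = \frac{1}{- \frac{5614}{-890} - 6061} = \frac{1}{\left(-5614\right) \left(- \frac{1}{890}\right) - 6061} = \frac{1}{\frac{2807}{445} - 6061} = \frac{1}{- \frac{2694338}{445}} = - \frac{445}{2694338}$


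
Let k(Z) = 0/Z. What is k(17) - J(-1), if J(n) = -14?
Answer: 14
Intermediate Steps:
k(Z) = 0
k(17) - J(-1) = 0 - 1*(-14) = 0 + 14 = 14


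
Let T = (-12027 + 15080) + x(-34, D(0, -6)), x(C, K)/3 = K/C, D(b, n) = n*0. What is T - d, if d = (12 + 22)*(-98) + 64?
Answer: 6321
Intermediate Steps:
D(b, n) = 0
x(C, K) = 3*K/C (x(C, K) = 3*(K/C) = 3*K/C)
d = -3268 (d = 34*(-98) + 64 = -3332 + 64 = -3268)
T = 3053 (T = (-12027 + 15080) + 3*0/(-34) = 3053 + 3*0*(-1/34) = 3053 + 0 = 3053)
T - d = 3053 - 1*(-3268) = 3053 + 3268 = 6321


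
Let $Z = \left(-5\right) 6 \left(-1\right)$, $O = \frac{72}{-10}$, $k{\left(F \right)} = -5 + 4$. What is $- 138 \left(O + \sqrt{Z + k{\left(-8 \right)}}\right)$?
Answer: $\frac{4968}{5} - 138 \sqrt{29} \approx 250.45$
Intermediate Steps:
$k{\left(F \right)} = -1$
$O = - \frac{36}{5}$ ($O = 72 \left(- \frac{1}{10}\right) = - \frac{36}{5} \approx -7.2$)
$Z = 30$ ($Z = \left(-30\right) \left(-1\right) = 30$)
$- 138 \left(O + \sqrt{Z + k{\left(-8 \right)}}\right) = - 138 \left(- \frac{36}{5} + \sqrt{30 - 1}\right) = - 138 \left(- \frac{36}{5} + \sqrt{29}\right) = \frac{4968}{5} - 138 \sqrt{29}$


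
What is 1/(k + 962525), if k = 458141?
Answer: 1/1420666 ≈ 7.0390e-7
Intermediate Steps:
1/(k + 962525) = 1/(458141 + 962525) = 1/1420666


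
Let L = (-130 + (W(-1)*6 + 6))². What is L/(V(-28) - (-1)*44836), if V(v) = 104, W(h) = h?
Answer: 845/2247 ≈ 0.37606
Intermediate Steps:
L = 16900 (L = (-130 + (-1*6 + 6))² = (-130 + (-6 + 6))² = (-130 + 0)² = (-130)² = 16900)
L/(V(-28) - (-1)*44836) = 16900/(104 - (-1)*44836) = 16900/(104 - 1*(-44836)) = 16900/(104 + 44836) = 16900/44940 = 16900*(1/44940) = 845/2247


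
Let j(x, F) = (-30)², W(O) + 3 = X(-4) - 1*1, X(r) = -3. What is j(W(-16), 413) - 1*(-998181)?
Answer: 999081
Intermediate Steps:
W(O) = -7 (W(O) = -3 + (-3 - 1*1) = -3 + (-3 - 1) = -3 - 4 = -7)
j(x, F) = 900
j(W(-16), 413) - 1*(-998181) = 900 - 1*(-998181) = 900 + 998181 = 999081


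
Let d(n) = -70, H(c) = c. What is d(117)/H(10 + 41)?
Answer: -70/51 ≈ -1.3725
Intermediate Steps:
d(117)/H(10 + 41) = -70/(10 + 41) = -70/51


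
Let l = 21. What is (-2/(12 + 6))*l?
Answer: -7/3 ≈ -2.3333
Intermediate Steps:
(-2/(12 + 6))*l = -2/(12 + 6)*21 = -2/18*21 = -2*1/18*21 = -⅑*21 = -7/3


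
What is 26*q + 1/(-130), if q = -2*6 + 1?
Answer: -37181/130 ≈ -286.01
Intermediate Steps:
q = -11 (q = -12 + 1 = -11)
26*q + 1/(-130) = 26*(-11) + 1/(-130) = -286 - 1/130 = -37181/130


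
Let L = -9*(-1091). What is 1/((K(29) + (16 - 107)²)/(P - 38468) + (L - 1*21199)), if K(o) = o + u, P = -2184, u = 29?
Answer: -40652/462628099 ≈ -8.7872e-5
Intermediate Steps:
L = 9819
K(o) = 29 + o (K(o) = o + 29 = 29 + o)
1/((K(29) + (16 - 107)²)/(P - 38468) + (L - 1*21199)) = 1/(((29 + 29) + (16 - 107)²)/(-2184 - 38468) + (9819 - 1*21199)) = 1/((58 + (-91)²)/(-40652) + (9819 - 21199)) = 1/((58 + 8281)*(-1/40652) - 11380) = 1/(8339*(-1/40652) - 11380) = 1/(-8339/40652 - 11380) = 1/(-462628099/40652) = -40652/462628099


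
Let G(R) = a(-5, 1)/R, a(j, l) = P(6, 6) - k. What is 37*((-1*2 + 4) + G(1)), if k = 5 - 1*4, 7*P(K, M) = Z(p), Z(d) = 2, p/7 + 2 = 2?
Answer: 333/7 ≈ 47.571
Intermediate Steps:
p = 0 (p = -14 + 7*2 = -14 + 14 = 0)
P(K, M) = 2/7 (P(K, M) = (⅐)*2 = 2/7)
k = 1 (k = 5 - 4 = 1)
a(j, l) = -5/7 (a(j, l) = 2/7 - 1*1 = 2/7 - 1 = -5/7)
G(R) = -5/(7*R)
37*((-1*2 + 4) + G(1)) = 37*((-1*2 + 4) - 5/7/1) = 37*((-2 + 4) - 5/7*1) = 37*(2 - 5/7) = 37*(9/7) = 333/7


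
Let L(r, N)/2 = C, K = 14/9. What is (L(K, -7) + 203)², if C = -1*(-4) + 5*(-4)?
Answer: 29241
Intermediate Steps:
C = -16 (C = 4 - 20 = -16)
K = 14/9 (K = 14*(⅑) = 14/9 ≈ 1.5556)
L(r, N) = -32 (L(r, N) = 2*(-16) = -32)
(L(K, -7) + 203)² = (-32 + 203)² = 171² = 29241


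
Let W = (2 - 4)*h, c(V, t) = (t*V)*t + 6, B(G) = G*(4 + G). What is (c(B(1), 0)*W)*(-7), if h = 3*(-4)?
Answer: -1008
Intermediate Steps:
h = -12
c(V, t) = 6 + V*t² (c(V, t) = (V*t)*t + 6 = V*t² + 6 = 6 + V*t²)
W = 24 (W = (2 - 4)*(-12) = -2*(-12) = 24)
(c(B(1), 0)*W)*(-7) = ((6 + (1*(4 + 1))*0²)*24)*(-7) = ((6 + (1*5)*0)*24)*(-7) = ((6 + 5*0)*24)*(-7) = ((6 + 0)*24)*(-7) = (6*24)*(-7) = 144*(-7) = -1008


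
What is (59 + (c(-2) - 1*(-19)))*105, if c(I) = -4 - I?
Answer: 7980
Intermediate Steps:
(59 + (c(-2) - 1*(-19)))*105 = (59 + ((-4 - 1*(-2)) - 1*(-19)))*105 = (59 + ((-4 + 2) + 19))*105 = (59 + (-2 + 19))*105 = (59 + 17)*105 = 76*105 = 7980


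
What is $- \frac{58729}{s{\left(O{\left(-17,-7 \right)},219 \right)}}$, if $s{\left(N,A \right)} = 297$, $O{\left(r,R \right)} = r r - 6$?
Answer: $- \frac{5339}{27} \approx -197.74$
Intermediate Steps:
$O{\left(r,R \right)} = -6 + r^{2}$ ($O{\left(r,R \right)} = r^{2} - 6 = -6 + r^{2}$)
$- \frac{58729}{s{\left(O{\left(-17,-7 \right)},219 \right)}} = - \frac{58729}{297} = \left(-58729\right) \frac{1}{297} = - \frac{5339}{27}$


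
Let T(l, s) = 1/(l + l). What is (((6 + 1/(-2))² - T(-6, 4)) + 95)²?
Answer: 141376/9 ≈ 15708.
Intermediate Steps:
T(l, s) = 1/(2*l)
(((6 + 1/(-2))² - T(-6, 4)) + 95)² = (((6 + 1/(-2))² - 1/(2*(-6))) + 95)² = (((6 + 1*(-½))² - (-1)/(2*6)) + 95)² = (((6 - ½)² - 1*(-1/12)) + 95)² = (((11/2)² + 1/12) + 95)² = ((121/4 + 1/12) + 95)² = (91/3 + 95)² = (376/3)² = 141376/9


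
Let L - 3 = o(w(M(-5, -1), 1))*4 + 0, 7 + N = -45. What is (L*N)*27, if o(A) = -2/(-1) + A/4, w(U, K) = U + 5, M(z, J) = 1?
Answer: -23868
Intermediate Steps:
w(U, K) = 5 + U
o(A) = 2 + A/4 (o(A) = -2*(-1) + A*(¼) = 2 + A/4)
N = -52 (N = -7 - 45 = -52)
L = 17 (L = 3 + ((2 + (5 + 1)/4)*4 + 0) = 3 + ((2 + (¼)*6)*4 + 0) = 3 + ((2 + 3/2)*4 + 0) = 3 + ((7/2)*4 + 0) = 3 + (14 + 0) = 3 + 14 = 17)
(L*N)*27 = (17*(-52))*27 = -884*27 = -23868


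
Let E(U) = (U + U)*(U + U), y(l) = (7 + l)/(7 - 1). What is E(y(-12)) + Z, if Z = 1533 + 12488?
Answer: 126214/9 ≈ 14024.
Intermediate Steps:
y(l) = 7/6 + l/6 (y(l) = (7 + l)/6 = (7 + l)*(1/6) = 7/6 + l/6)
Z = 14021
E(U) = 4*U**2 (E(U) = (2*U)*(2*U) = 4*U**2)
E(y(-12)) + Z = 4*(7/6 + (1/6)*(-12))**2 + 14021 = 4*(7/6 - 2)**2 + 14021 = 4*(-5/6)**2 + 14021 = 4*(25/36) + 14021 = 25/9 + 14021 = 126214/9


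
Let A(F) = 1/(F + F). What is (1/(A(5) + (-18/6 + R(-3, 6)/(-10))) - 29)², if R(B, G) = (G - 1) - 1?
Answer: 935089/1089 ≈ 858.67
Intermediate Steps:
A(F) = 1/(2*F)
R(B, G) = -2 + G (R(B, G) = (-1 + G) - 1 = -2 + G)
(1/(A(5) + (-18/6 + R(-3, 6)/(-10))) - 29)² = (1/((½)/5 + (-18/6 + (-2 + 6)/(-10))) - 29)² = (1/((½)*(⅕) + (-18*⅙ + 4*(-⅒))) - 29)² = (1/(⅒ + (-3 - ⅖)) - 29)² = (1/(⅒ - 17/5) - 29)² = (1/(-33/10) - 29)² = (-10/33 - 29)² = (-967/33)² = 935089/1089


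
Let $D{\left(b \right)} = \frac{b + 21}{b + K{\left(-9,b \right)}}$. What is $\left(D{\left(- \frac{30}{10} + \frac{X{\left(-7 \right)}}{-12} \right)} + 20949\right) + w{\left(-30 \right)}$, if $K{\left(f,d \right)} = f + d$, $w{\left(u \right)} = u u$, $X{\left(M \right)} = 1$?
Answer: $\frac{3976303}{182} \approx 21848.0$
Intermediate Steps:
$w{\left(u \right)} = u^{2}$
$K{\left(f,d \right)} = d + f$
$D{\left(b \right)} = \frac{21 + b}{-9 + 2 b}$ ($D{\left(b \right)} = \frac{b + 21}{b + \left(b - 9\right)} = \frac{21 + b}{b + \left(-9 + b\right)} = \frac{21 + b}{-9 + 2 b}$)
$\left(D{\left(- \frac{30}{10} + \frac{X{\left(-7 \right)}}{-12} \right)} + 20949\right) + w{\left(-30 \right)} = \left(\frac{21 + \left(- \frac{30}{10} + 1 \frac{1}{-12}\right)}{-9 + 2 \left(- \frac{30}{10} + 1 \frac{1}{-12}\right)} + 20949\right) + \left(-30\right)^{2} = \left(\frac{21 + \left(\left(-30\right) \frac{1}{10} + 1 \left(- \frac{1}{12}\right)\right)}{-9 + 2 \left(\left(-30\right) \frac{1}{10} + 1 \left(- \frac{1}{12}\right)\right)} + 20949\right) + 900 = \left(\frac{21 - \frac{37}{12}}{-9 + 2 \left(-3 - \frac{1}{12}\right)} + 20949\right) + 900 = \left(\frac{21 - \frac{37}{12}}{-9 + 2 \left(- \frac{37}{12}\right)} + 20949\right) + 900 = \left(\frac{1}{-9 - \frac{37}{6}} \cdot \frac{215}{12} + 20949\right) + 900 = \left(\frac{1}{- \frac{91}{6}} \cdot \frac{215}{12} + 20949\right) + 900 = \left(\left(- \frac{6}{91}\right) \frac{215}{12} + 20949\right) + 900 = \left(- \frac{215}{182} + 20949\right) + 900 = \frac{3812503}{182} + 900 = \frac{3976303}{182}$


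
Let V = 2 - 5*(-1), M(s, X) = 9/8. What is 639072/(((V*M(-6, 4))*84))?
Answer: 20288/21 ≈ 966.10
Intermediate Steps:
M(s, X) = 9/8 (M(s, X) = 9*(⅛) = 9/8)
V = 7 (V = 2 + 5 = 7)
639072/(((V*M(-6, 4))*84)) = 639072/(((7*(9/8))*84)) = 639072/(((63/8)*84)) = 639072/(1323/2) = 639072*(2/1323) = 20288/21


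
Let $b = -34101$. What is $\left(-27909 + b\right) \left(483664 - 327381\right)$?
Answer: $-9691108830$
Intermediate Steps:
$\left(-27909 + b\right) \left(483664 - 327381\right) = \left(-27909 - 34101\right) \left(483664 - 327381\right) = \left(-62010\right) 156283 = -9691108830$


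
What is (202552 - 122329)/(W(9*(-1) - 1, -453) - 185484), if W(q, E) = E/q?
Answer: -267410/618129 ≈ -0.43261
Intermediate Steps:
(202552 - 122329)/(W(9*(-1) - 1, -453) - 185484) = (202552 - 122329)/(-453/(9*(-1) - 1) - 185484) = 80223/(-453/(-9 - 1) - 185484) = 80223/(-453/(-10) - 185484) = 80223/(-453*(-⅒) - 185484) = 80223/(453/10 - 185484) = 80223/(-1854387/10) = 80223*(-10/1854387) = -267410/618129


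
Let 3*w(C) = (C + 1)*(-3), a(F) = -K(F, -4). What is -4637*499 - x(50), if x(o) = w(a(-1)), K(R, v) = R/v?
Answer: -9255449/4 ≈ -2.3139e+6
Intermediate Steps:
a(F) = F/4 (a(F) = -F/(-4) = -F*(-1)/4 = -(-1)*F/4 = F/4)
w(C) = -1 - C (w(C) = ((C + 1)*(-3))/3 = ((1 + C)*(-3))/3 = (-3 - 3*C)/3 = -1 - C)
x(o) = -¾ (x(o) = -1 - (-1)/4 = -1 - 1*(-¼) = -1 + ¼ = -¾)
-4637*499 - x(50) = -4637*499 - 1*(-¾) = -2313863 + ¾ = -9255449/4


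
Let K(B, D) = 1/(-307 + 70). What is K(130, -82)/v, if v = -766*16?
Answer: 1/2904672 ≈ 3.4427e-7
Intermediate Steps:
v = -12256
K(B, D) = -1/237 (K(B, D) = 1/(-237) = -1/237)
K(130, -82)/v = -1/237/(-12256) = -1/237*(-1/12256) = 1/2904672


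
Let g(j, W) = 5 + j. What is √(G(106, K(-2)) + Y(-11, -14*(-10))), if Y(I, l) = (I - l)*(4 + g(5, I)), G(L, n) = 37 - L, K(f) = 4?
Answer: I*√2183 ≈ 46.723*I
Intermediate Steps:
Y(I, l) = -14*l + 14*I (Y(I, l) = (I - l)*(4 + (5 + 5)) = (I - l)*(4 + 10) = (I - l)*14 = -14*l + 14*I)
√(G(106, K(-2)) + Y(-11, -14*(-10))) = √((37 - 1*106) + (-(-196)*(-10) + 14*(-11))) = √((37 - 106) + (-14*140 - 154)) = √(-69 + (-1960 - 154)) = √(-69 - 2114) = √(-2183) = I*√2183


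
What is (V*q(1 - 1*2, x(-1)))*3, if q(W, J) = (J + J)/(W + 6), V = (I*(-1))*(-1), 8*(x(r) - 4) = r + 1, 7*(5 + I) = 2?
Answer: -792/35 ≈ -22.629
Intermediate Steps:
I = -33/7 (I = -5 + (⅐)*2 = -5 + 2/7 = -33/7 ≈ -4.7143)
x(r) = 33/8 + r/8 (x(r) = 4 + (r + 1)/8 = 4 + (1 + r)/8 = 4 + (⅛ + r/8) = 33/8 + r/8)
V = -33/7 (V = -33/7*(-1)*(-1) = (33/7)*(-1) = -33/7 ≈ -4.7143)
q(W, J) = 2*J/(6 + W) (q(W, J) = (2*J)/(6 + W) = 2*J/(6 + W))
(V*q(1 - 1*2, x(-1)))*3 = -66*(33/8 + (⅛)*(-1))/(7*(6 + (1 - 1*2)))*3 = -66*(33/8 - ⅛)/(7*(6 + (1 - 2)))*3 = -66*4/(7*(6 - 1))*3 = -66*4/(7*5)*3 = -33/7*8/5*3 = -264/35*3 = -792/35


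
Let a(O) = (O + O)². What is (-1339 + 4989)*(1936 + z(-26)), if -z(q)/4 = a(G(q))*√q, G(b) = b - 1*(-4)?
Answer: 7066400 - 28265600*I*√26 ≈ 7.0664e+6 - 1.4413e+8*I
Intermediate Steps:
G(b) = 4 + b (G(b) = b + 4 = 4 + b)
a(O) = 4*O² (a(O) = (2*O)² = 4*O²)
z(q) = -16*√q*(4 + q)² (z(q) = -4*4*(4 + q)²*√q = -16*√q*(4 + q)²)
(-1339 + 4989)*(1936 + z(-26)) = (-1339 + 4989)*(1936 - 16*√(-26)*(4 - 26)²) = 3650*(1936 - 16*I*√26*(-22)²) = 3650*(1936 - 16*I*√26*484) = 3650*(1936 - 7744*I*√26) = 7066400 - 28265600*I*√26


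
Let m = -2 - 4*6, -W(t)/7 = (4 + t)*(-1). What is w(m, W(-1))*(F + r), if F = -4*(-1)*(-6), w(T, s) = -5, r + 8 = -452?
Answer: 2420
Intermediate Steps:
r = -460 (r = -8 - 452 = -460)
W(t) = 28 + 7*t (W(t) = -7*(4 + t)*(-1) = -7*(-4 - t) = 28 + 7*t)
m = -26 (m = -2 - 24 = -26)
F = -24 (F = 4*(-6) = -24)
w(m, W(-1))*(F + r) = -5*(-24 - 460) = -5*(-484) = 2420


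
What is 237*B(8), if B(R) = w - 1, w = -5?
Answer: -1422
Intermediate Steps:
B(R) = -6 (B(R) = -5 - 1 = -6)
237*B(8) = 237*(-6) = -1422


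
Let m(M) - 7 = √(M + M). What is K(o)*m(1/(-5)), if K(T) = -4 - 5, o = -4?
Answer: -63 - 9*I*√10/5 ≈ -63.0 - 5.6921*I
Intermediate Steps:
m(M) = 7 + √2*√M (m(M) = 7 + √(M + M) = 7 + √(2*M) = 7 + √2*√M)
K(T) = -9
K(o)*m(1/(-5)) = -9*(7 + √2*√(1/(-5))) = -9*(7 + √2*√(-⅕)) = -9*(7 + √2*(I*√5/5)) = -9*(7 + I*√10/5) = -63 - 9*I*√10/5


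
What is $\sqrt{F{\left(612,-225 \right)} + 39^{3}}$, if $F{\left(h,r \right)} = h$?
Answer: $3 \sqrt{6659} \approx 244.81$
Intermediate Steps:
$\sqrt{F{\left(612,-225 \right)} + 39^{3}} = \sqrt{612 + 39^{3}} = \sqrt{612 + 59319} = \sqrt{59931} = 3 \sqrt{6659}$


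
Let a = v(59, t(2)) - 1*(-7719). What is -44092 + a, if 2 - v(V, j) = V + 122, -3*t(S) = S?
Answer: -36552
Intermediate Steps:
t(S) = -S/3
v(V, j) = -120 - V (v(V, j) = 2 - (V + 122) = 2 - (122 + V) = 2 + (-122 - V) = -120 - V)
a = 7540 (a = (-120 - 1*59) - 1*(-7719) = (-120 - 59) + 7719 = -179 + 7719 = 7540)
-44092 + a = -44092 + 7540 = -36552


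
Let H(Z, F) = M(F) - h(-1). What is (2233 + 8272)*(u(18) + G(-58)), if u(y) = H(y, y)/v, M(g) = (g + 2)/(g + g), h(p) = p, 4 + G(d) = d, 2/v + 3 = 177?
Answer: 2311100/3 ≈ 7.7037e+5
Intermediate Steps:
v = 1/87 (v = 2/(-3 + 177) = 2/174 = 2*(1/174) = 1/87 ≈ 0.011494)
G(d) = -4 + d
M(g) = (2 + g)/(2*g) (M(g) = (2 + g)/((2*g)) = (2 + g)*(1/(2*g)) = (2 + g)/(2*g))
H(Z, F) = 1 + (2 + F)/(2*F) (H(Z, F) = (2 + F)/(2*F) - 1*(-1) = (2 + F)/(2*F) + 1 = 1 + (2 + F)/(2*F))
u(y) = 261/2 + 87/y (u(y) = (3/2 + 1/y)/(1/87) = (3/2 + 1/y)*87 = 261/2 + 87/y)
(2233 + 8272)*(u(18) + G(-58)) = (2233 + 8272)*((261/2 + 87/18) + (-4 - 58)) = 10505*((261/2 + 87*(1/18)) - 62) = 10505*((261/2 + 29/6) - 62) = 10505*(406/3 - 62) = 10505*(220/3) = 2311100/3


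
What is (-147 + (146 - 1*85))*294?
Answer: -25284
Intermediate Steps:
(-147 + (146 - 1*85))*294 = (-147 + (146 - 85))*294 = (-147 + 61)*294 = -86*294 = -25284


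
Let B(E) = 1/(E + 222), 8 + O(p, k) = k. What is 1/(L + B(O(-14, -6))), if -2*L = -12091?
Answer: 208/1257465 ≈ 0.00016541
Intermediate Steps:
L = 12091/2 (L = -1/2*(-12091) = 12091/2 ≈ 6045.5)
O(p, k) = -8 + k
B(E) = 1/(222 + E)
1/(L + B(O(-14, -6))) = 1/(12091/2 + 1/(222 + (-8 - 6))) = 1/(12091/2 + 1/(222 - 14)) = 1/(12091/2 + 1/208) = 1/(1257465/208) = 208/1257465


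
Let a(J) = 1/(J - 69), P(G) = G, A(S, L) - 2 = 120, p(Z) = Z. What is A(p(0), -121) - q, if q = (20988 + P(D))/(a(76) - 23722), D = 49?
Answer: 20405725/166053 ≈ 122.89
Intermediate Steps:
A(S, L) = 122 (A(S, L) = 2 + 120 = 122)
a(J) = 1/(-69 + J)
q = -147259/166053 (q = (20988 + 49)/(1/(-69 + 76) - 23722) = 21037/(1/7 - 23722) = 21037/(-166053/7) = 21037*(-7/166053) = -147259/166053 ≈ -0.88682)
A(p(0), -121) - q = 122 - 1*(-147259/166053) = 122 + 147259/166053 = 20405725/166053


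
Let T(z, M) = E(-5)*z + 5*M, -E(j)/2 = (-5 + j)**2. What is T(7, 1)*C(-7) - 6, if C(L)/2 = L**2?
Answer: -136716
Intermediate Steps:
E(j) = -2*(-5 + j)**2
T(z, M) = -200*z + 5*M (T(z, M) = (-2*(-5 - 5)**2)*z + 5*M = (-2*(-10)**2)*z + 5*M = (-2*100)*z + 5*M = -200*z + 5*M)
C(L) = 2*L**2
T(7, 1)*C(-7) - 6 = (-200*7 + 5*1)*(2*(-7)**2) - 6 = (-1400 + 5)*(2*49) - 6 = -1395*98 - 6 = -136710 - 6 = -136716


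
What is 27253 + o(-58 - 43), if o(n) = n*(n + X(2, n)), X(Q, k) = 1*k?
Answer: 47655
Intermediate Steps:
X(Q, k) = k
o(n) = 2*n² (o(n) = n*(n + n) = n*(2*n) = 2*n²)
27253 + o(-58 - 43) = 27253 + 2*(-58 - 43)² = 27253 + 2*(-101)² = 27253 + 2*10201 = 27253 + 20402 = 47655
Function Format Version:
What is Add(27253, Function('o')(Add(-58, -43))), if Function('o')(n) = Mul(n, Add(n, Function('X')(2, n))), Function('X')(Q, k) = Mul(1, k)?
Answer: 47655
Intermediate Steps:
Function('X')(Q, k) = k
Function('o')(n) = Mul(2, Pow(n, 2)) (Function('o')(n) = Mul(n, Add(n, n)) = Mul(n, Mul(2, n)) = Mul(2, Pow(n, 2)))
Add(27253, Function('o')(Add(-58, -43))) = Add(27253, Mul(2, Pow(Add(-58, -43), 2))) = Add(27253, Mul(2, Pow(-101, 2))) = Add(27253, Mul(2, 10201)) = Add(27253, 20402) = 47655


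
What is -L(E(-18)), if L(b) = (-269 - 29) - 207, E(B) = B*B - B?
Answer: 505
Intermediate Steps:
E(B) = B² - B
L(b) = -505 (L(b) = -298 - 207 = -505)
-L(E(-18)) = -1*(-505) = 505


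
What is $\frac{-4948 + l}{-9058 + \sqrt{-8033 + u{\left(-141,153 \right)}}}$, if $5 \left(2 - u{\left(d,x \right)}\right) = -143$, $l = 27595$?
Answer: $- \frac{24421015}{9768496} - \frac{7549 i \sqrt{50015}}{68379472} \approx -2.5 - 0.02469 i$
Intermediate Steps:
$u{\left(d,x \right)} = \frac{153}{5}$ ($u{\left(d,x \right)} = 2 - - \frac{143}{5} = 2 + \frac{143}{5} = \frac{153}{5}$)
$\frac{-4948 + l}{-9058 + \sqrt{-8033 + u{\left(-141,153 \right)}}} = \frac{-4948 + 27595}{-9058 + \sqrt{-8033 + \frac{153}{5}}} = \frac{22647}{-9058 + \sqrt{- \frac{40012}{5}}} = \frac{22647}{-9058 + \frac{2 i \sqrt{50015}}{5}}$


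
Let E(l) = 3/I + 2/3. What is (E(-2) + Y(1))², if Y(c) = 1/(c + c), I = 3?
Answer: 169/36 ≈ 4.6944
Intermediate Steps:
Y(c) = 1/(2*c)
E(l) = 5/3 (E(l) = 3/3 + 2/3 = 3*(⅓) + 2*(⅓) = 1 + ⅔ = 5/3)
(E(-2) + Y(1))² = (5/3 + (½)/1)² = (5/3 + (½)*1)² = (5/3 + ½)² = (13/6)² = 169/36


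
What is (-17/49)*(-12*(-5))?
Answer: -1020/49 ≈ -20.816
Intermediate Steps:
(-17/49)*(-12*(-5)) = -17*1/49*60 = -17/49*60 = -1020/49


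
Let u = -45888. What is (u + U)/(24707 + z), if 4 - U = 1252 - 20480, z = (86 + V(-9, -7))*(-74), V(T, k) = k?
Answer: -26656/18861 ≈ -1.4133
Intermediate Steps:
z = -5846 (z = (86 - 7)*(-74) = 79*(-74) = -5846)
U = 19232 (U = 4 - (1252 - 20480) = 4 - 1*(-19228) = 4 + 19228 = 19232)
(u + U)/(24707 + z) = (-45888 + 19232)/(24707 - 5846) = -26656/18861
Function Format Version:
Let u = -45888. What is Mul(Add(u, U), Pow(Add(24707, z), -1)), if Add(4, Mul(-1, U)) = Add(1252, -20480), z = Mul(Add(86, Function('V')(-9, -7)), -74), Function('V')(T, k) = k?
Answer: Rational(-26656, 18861) ≈ -1.4133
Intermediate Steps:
z = -5846 (z = Mul(Add(86, -7), -74) = Mul(79, -74) = -5846)
U = 19232 (U = Add(4, Mul(-1, Add(1252, -20480))) = Add(4, Mul(-1, -19228)) = Add(4, 19228) = 19232)
Mul(Add(u, U), Pow(Add(24707, z), -1)) = Mul(Add(-45888, 19232), Pow(Add(24707, -5846), -1)) = Mul(-26656, Pow(18861, -1)) = Mul(-26656, Rational(1, 18861)) = Rational(-26656, 18861)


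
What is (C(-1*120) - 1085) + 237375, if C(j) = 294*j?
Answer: 201010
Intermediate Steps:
(C(-1*120) - 1085) + 237375 = (294*(-1*120) - 1085) + 237375 = (294*(-120) - 1085) + 237375 = (-35280 - 1085) + 237375 = -36365 + 237375 = 201010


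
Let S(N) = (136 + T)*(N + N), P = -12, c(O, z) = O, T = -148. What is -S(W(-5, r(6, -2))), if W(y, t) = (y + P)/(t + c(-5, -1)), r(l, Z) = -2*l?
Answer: 24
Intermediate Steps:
W(y, t) = (-12 + y)/(-5 + t) (W(y, t) = (y - 12)/(t - 5) = (-12 + y)/(-5 + t))
S(N) = -24*N (S(N) = (136 - 148)*(N + N) = -24*N)
-S(W(-5, r(6, -2))) = -(-24)*(-12 - 5)/(-5 - 2*6) = -(-24)*-17/(-5 - 12) = -(-24)*-17/(-17) = -(-24)*(-1/17*(-17)) = -(-24) = -1*(-24) = 24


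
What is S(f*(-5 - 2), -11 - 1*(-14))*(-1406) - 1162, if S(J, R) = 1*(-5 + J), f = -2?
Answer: -13816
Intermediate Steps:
S(J, R) = -5 + J
S(f*(-5 - 2), -11 - 1*(-14))*(-1406) - 1162 = (-5 - 2*(-5 - 2))*(-1406) - 1162 = (-5 - 2*(-7))*(-1406) - 1162 = (-5 + 14)*(-1406) - 1162 = 9*(-1406) - 1162 = -12654 - 1162 = -13816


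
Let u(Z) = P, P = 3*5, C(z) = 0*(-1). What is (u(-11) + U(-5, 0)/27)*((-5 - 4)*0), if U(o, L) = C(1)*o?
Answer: 0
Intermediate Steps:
C(z) = 0
U(o, L) = 0 (U(o, L) = 0*o = 0)
P = 15
u(Z) = 15
(u(-11) + U(-5, 0)/27)*((-5 - 4)*0) = (15 + 0/27)*((-5 - 4)*0) = (15 + 0*(1/27))*(-9*0) = (15 + 0)*0 = 15*0 = 0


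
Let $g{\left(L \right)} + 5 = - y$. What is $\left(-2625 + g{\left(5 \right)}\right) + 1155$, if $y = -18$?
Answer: $-1457$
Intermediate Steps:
$g{\left(L \right)} = 13$ ($g{\left(L \right)} = -5 - -18 = -5 + 18 = 13$)
$\left(-2625 + g{\left(5 \right)}\right) + 1155 = \left(-2625 + 13\right) + 1155 = -2612 + 1155 = -1457$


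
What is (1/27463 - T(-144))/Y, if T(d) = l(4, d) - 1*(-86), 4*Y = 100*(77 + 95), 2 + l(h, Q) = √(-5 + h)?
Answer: -2306891/118090900 - I/4300 ≈ -0.019535 - 0.00023256*I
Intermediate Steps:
l(h, Q) = -2 + √(-5 + h)
Y = 4300 (Y = (100*(77 + 95))/4 = (100*172)/4 = (¼)*17200 = 4300)
T(d) = 84 + I (T(d) = (-2 + √(-5 + 4)) - 1*(-86) = (-2 + √(-1)) + 86 = (-2 + I) + 86 = 84 + I)
(1/27463 - T(-144))/Y = (1/27463 - (84 + I))/4300 = (1/27463 + (-84 - I))*(1/4300) = (-2306891/27463 - I)*(1/4300) = -2306891/118090900 - I/4300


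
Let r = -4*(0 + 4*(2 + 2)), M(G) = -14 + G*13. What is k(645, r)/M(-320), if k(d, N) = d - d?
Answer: 0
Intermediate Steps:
M(G) = -14 + 13*G
r = -64 (r = -4*(0 + 4*4) = -4*(0 + 16) = -4*16 = -64)
k(d, N) = 0
k(645, r)/M(-320) = 0/(-14 + 13*(-320)) = 0/(-14 - 4160) = 0/(-4174) = 0*(-1/4174) = 0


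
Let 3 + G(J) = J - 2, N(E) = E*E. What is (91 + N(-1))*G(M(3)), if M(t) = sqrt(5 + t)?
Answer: -460 + 184*sqrt(2) ≈ -199.78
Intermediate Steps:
N(E) = E**2
G(J) = -5 + J (G(J) = -3 + (J - 2) = -3 + (-2 + J) = -5 + J)
(91 + N(-1))*G(M(3)) = (91 + (-1)**2)*(-5 + sqrt(5 + 3)) = (91 + 1)*(-5 + sqrt(8)) = 92*(-5 + 2*sqrt(2)) = -460 + 184*sqrt(2)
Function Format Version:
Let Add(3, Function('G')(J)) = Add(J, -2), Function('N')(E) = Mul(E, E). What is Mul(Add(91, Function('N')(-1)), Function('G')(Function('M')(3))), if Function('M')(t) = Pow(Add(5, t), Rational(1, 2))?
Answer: Add(-460, Mul(184, Pow(2, Rational(1, 2)))) ≈ -199.78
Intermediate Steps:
Function('N')(E) = Pow(E, 2)
Function('G')(J) = Add(-5, J) (Function('G')(J) = Add(-3, Add(J, -2)) = Add(-3, Add(-2, J)) = Add(-5, J))
Mul(Add(91, Function('N')(-1)), Function('G')(Function('M')(3))) = Mul(Add(91, Pow(-1, 2)), Add(-5, Pow(Add(5, 3), Rational(1, 2)))) = Mul(Add(91, 1), Add(-5, Pow(8, Rational(1, 2)))) = Mul(92, Add(-5, Mul(2, Pow(2, Rational(1, 2))))) = Add(-460, Mul(184, Pow(2, Rational(1, 2))))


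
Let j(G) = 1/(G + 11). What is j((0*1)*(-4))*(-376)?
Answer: -376/11 ≈ -34.182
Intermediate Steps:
j(G) = 1/(11 + G)
j((0*1)*(-4))*(-376) = -376/(11 + (0*1)*(-4)) = -376/(11 + 0*(-4)) = -376/(11 + 0) = -376/11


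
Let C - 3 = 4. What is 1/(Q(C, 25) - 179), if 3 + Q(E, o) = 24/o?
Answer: -25/4526 ≈ -0.0055236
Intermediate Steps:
C = 7 (C = 3 + 4 = 7)
Q(E, o) = -3 + 24/o
1/(Q(C, 25) - 179) = 1/((-3 + 24/25) - 179) = 1/(-51/25 - 179) = 1/(-4526/25) = -25/4526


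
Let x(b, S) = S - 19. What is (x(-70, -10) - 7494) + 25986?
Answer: 18463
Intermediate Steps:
x(b, S) = -19 + S
(x(-70, -10) - 7494) + 25986 = ((-19 - 10) - 7494) + 25986 = (-29 - 7494) + 25986 = -7523 + 25986 = 18463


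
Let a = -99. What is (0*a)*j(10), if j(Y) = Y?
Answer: 0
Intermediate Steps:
(0*a)*j(10) = (0*(-99))*10 = 0*10 = 0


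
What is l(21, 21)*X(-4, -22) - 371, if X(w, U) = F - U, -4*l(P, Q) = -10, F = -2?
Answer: -321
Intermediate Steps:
l(P, Q) = 5/2 (l(P, Q) = -¼*(-10) = 5/2)
X(w, U) = -2 - U
l(21, 21)*X(-4, -22) - 371 = 5*(-2 - 1*(-22))/2 - 371 = 5*(-2 + 22)/2 - 371 = (5/2)*20 - 371 = 50 - 371 = -321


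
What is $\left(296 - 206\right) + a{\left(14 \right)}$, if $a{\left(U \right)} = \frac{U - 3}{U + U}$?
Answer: $\frac{2531}{28} \approx 90.393$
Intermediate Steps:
$a{\left(U \right)} = \frac{-3 + U}{2 U}$
$\left(296 - 206\right) + a{\left(14 \right)} = \left(296 - 206\right) + \frac{-3 + 14}{2 \cdot 14} = 90 + \frac{1}{2} \cdot \frac{1}{14} \cdot 11 = 90 + \frac{11}{28} = \frac{2531}{28}$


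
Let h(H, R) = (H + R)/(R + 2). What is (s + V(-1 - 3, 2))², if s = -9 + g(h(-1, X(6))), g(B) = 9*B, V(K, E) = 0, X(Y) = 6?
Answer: 729/64 ≈ 11.391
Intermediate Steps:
h(H, R) = (H + R)/(2 + R)
s = -27/8 (s = -9 + 9*((-1 + 6)/(2 + 6)) = -9 + 9*(5/8) = -9 + 45/8 = -27/8 ≈ -3.3750)
(s + V(-1 - 3, 2))² = (-27/8 + 0)² = (-27/8)² = 729/64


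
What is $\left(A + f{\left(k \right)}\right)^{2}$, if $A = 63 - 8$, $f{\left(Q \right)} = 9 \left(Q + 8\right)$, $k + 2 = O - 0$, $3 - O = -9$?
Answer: $47089$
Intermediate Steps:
$O = 12$ ($O = 3 - -9 = 3 + 9 = 12$)
$k = 10$ ($k = -2 + \left(12 - 0\right) = -2 + \left(12 + 0\right) = -2 + 12 = 10$)
$f{\left(Q \right)} = 72 + 9 Q$ ($f{\left(Q \right)} = 9 \left(8 + Q\right) = 72 + 9 Q$)
$A = 55$ ($A = 63 - 8 = 55$)
$\left(A + f{\left(k \right)}\right)^{2} = \left(55 + \left(72 + 9 \cdot 10\right)\right)^{2} = \left(55 + \left(72 + 90\right)\right)^{2} = \left(55 + 162\right)^{2} = 217^{2} = 47089$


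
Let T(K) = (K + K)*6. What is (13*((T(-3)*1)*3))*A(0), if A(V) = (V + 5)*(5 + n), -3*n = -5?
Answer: -46800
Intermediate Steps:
T(K) = 12*K (T(K) = (2*K)*6 = 12*K)
n = 5/3 (n = -⅓*(-5) = 5/3 ≈ 1.6667)
A(V) = 100/3 + 20*V/3 (A(V) = (V + 5)*(5 + 5/3) = (5 + V)*(20/3) = 100/3 + 20*V/3)
(13*((T(-3)*1)*3))*A(0) = (13*(((12*(-3))*1)*3))*(100/3 + (20/3)*0) = (13*(-36*1*3))*(100/3 + 0) = (13*(-36*3))*(100/3) = (13*(-108))*(100/3) = -1404*100/3 = -46800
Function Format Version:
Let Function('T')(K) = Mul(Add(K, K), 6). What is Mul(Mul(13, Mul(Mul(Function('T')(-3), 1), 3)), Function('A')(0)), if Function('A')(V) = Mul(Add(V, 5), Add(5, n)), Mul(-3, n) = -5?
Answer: -46800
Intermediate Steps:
Function('T')(K) = Mul(12, K) (Function('T')(K) = Mul(Mul(2, K), 6) = Mul(12, K))
n = Rational(5, 3) (n = Mul(Rational(-1, 3), -5) = Rational(5, 3) ≈ 1.6667)
Function('A')(V) = Add(Rational(100, 3), Mul(Rational(20, 3), V)) (Function('A')(V) = Mul(Add(V, 5), Add(5, Rational(5, 3))) = Mul(Add(5, V), Rational(20, 3)) = Add(Rational(100, 3), Mul(Rational(20, 3), V)))
Mul(Mul(13, Mul(Mul(Function('T')(-3), 1), 3)), Function('A')(0)) = Mul(Mul(13, Mul(Mul(Mul(12, -3), 1), 3)), Add(Rational(100, 3), Mul(Rational(20, 3), 0))) = Mul(Mul(13, Mul(Mul(-36, 1), 3)), Add(Rational(100, 3), 0)) = Mul(Mul(13, Mul(-36, 3)), Rational(100, 3)) = Mul(Mul(13, -108), Rational(100, 3)) = Mul(-1404, Rational(100, 3)) = -46800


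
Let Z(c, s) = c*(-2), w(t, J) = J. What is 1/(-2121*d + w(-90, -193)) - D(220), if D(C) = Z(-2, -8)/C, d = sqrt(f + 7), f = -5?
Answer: -8949418/492801815 - 2121*sqrt(2)/8960033 ≈ -0.018495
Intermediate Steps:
Z(c, s) = -2*c
d = sqrt(2) (d = sqrt(-5 + 7) = sqrt(2) ≈ 1.4142)
D(C) = 4/C (D(C) = (-2*(-2))/C = 4/C)
1/(-2121*d + w(-90, -193)) - D(220) = 1/(-2121*sqrt(2) - 193) - 4/220 = 1/(-193 - 2121*sqrt(2)) - 4/220 = 1/(-193 - 2121*sqrt(2)) - 1*1/55 = 1/(-193 - 2121*sqrt(2)) - 1/55 = -1/55 + 1/(-193 - 2121*sqrt(2))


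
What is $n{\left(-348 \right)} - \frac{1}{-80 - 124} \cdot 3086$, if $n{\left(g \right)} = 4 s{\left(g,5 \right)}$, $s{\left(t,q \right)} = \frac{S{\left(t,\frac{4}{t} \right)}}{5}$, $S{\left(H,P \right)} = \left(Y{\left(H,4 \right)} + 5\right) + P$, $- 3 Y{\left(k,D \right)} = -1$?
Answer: $\frac{286703}{14790} \approx 19.385$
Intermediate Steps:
$Y{\left(k,D \right)} = \frac{1}{3}$ ($Y{\left(k,D \right)} = \left(- \frac{1}{3}\right) \left(-1\right) = \frac{1}{3}$)
$S{\left(H,P \right)} = \frac{16}{3} + P$ ($S{\left(H,P \right)} = \left(\frac{1}{3} + 5\right) + P = \frac{16}{3} + P$)
$s{\left(t,q \right)} = \frac{16}{15} + \frac{4}{5 t}$ ($s{\left(t,q \right)} = \frac{\frac{16}{3} + \frac{4}{t}}{5} = \left(\frac{16}{3} + \frac{4}{t}\right) \frac{1}{5} = \frac{16}{15} + \frac{4}{5 t}$)
$n{\left(g \right)} = \frac{16 \left(3 + 4 g\right)}{15 g}$ ($n{\left(g \right)} = 4 \frac{4 \left(3 + 4 g\right)}{15 g} = \frac{16 \left(3 + 4 g\right)}{15 g}$)
$n{\left(-348 \right)} - \frac{1}{-80 - 124} \cdot 3086 = \frac{16 \left(3 + 4 \left(-348\right)\right)}{15 \left(-348\right)} - \frac{1}{-80 - 124} \cdot 3086 = \frac{16}{15} \left(- \frac{1}{348}\right) \left(3 - 1392\right) - \frac{1}{-204} \cdot 3086 = \frac{16}{15} \left(- \frac{1}{348}\right) \left(-1389\right) - \left(- \frac{1}{204}\right) 3086 = \frac{1852}{435} - - \frac{1543}{102} = \frac{1852}{435} + \frac{1543}{102} = \frac{286703}{14790}$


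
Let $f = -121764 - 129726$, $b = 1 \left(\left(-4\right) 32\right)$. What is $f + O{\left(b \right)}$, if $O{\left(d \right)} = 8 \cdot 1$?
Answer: $-251482$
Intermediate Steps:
$b = -128$ ($b = 1 \left(-128\right) = -128$)
$O{\left(d \right)} = 8$
$f = -251490$
$f + O{\left(b \right)} = -251490 + 8 = -251482$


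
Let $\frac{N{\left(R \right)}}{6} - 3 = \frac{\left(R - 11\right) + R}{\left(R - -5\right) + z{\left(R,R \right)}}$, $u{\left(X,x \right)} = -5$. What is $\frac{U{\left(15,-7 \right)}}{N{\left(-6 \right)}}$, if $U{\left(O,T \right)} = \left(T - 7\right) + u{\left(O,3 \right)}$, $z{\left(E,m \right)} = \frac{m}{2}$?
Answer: $- \frac{38}{105} \approx -0.3619$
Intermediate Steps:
$z{\left(E,m \right)} = \frac{m}{2}$ ($z{\left(E,m \right)} = m \frac{1}{2} = \frac{m}{2}$)
$N{\left(R \right)} = 18 + \frac{6 \left(-11 + 2 R\right)}{5 + \frac{3 R}{2}}$ ($N{\left(R \right)} = 18 + 6 \frac{\left(R - 11\right) + R}{\left(R - -5\right) + \frac{R}{2}} = 18 + 6 \frac{\left(-11 + R\right) + R}{\left(R + 5\right) + \frac{R}{2}} = 18 + 6 \frac{-11 + 2 R}{\left(5 + R\right) + \frac{R}{2}} = 18 + 6 \frac{-11 + 2 R}{5 + \frac{3 R}{2}} = 18 + \frac{6 \left(-11 + 2 R\right)}{5 + \frac{3 R}{2}}$)
$U{\left(O,T \right)} = -12 + T$ ($U{\left(O,T \right)} = \left(T - 7\right) - 5 = \left(-7 + T\right) - 5 = -12 + T$)
$\frac{U{\left(15,-7 \right)}}{N{\left(-6 \right)}} = \frac{-12 - 7}{6 \frac{1}{10 + 3 \left(-6\right)} \left(8 + 13 \left(-6\right)\right)} = - \frac{19}{6 \frac{1}{10 - 18} \left(8 - 78\right)} = - \frac{19}{6 \frac{1}{-8} \left(-70\right)} = - \frac{19}{6 \left(- \frac{1}{8}\right) \left(-70\right)} = - \frac{19}{\frac{105}{2}} = \left(-19\right) \frac{2}{105} = - \frac{38}{105}$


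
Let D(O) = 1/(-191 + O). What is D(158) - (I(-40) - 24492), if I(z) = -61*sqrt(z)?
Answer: 808235/33 + 122*I*sqrt(10) ≈ 24492.0 + 385.8*I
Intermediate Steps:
D(158) - (I(-40) - 24492) = 1/(-191 + 158) - (-122*I*sqrt(10) - 24492) = 1/(-33) - (-122*I*sqrt(10) - 24492) = -1/33 - (-122*I*sqrt(10) - 24492) = -1/33 - (-24492 - 122*I*sqrt(10)) = -1/33 + (24492 + 122*I*sqrt(10)) = 808235/33 + 122*I*sqrt(10)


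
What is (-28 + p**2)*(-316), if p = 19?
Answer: -105228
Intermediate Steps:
(-28 + p**2)*(-316) = (-28 + 19**2)*(-316) = (-28 + 361)*(-316) = 333*(-316) = -105228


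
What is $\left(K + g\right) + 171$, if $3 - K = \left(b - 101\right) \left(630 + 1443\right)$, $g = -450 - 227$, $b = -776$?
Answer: $1817518$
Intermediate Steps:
$g = -677$ ($g = -450 - 227 = -677$)
$K = 1818024$ ($K = 3 - \left(-776 - 101\right) \left(630 + 1443\right) = 3 - \left(-877\right) 2073 = 3 - -1818021 = 3 + 1818021 = 1818024$)
$\left(K + g\right) + 171 = \left(1818024 - 677\right) + 171 = 1817347 + 171 = 1817518$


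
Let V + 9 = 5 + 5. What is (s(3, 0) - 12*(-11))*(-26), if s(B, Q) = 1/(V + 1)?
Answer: -3445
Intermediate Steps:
V = 1 (V = -9 + (5 + 5) = -9 + 10 = 1)
s(B, Q) = ½ (s(B, Q) = 1/(1 + 1) = 1/2 = ½)
(s(3, 0) - 12*(-11))*(-26) = (½ - 12*(-11))*(-26) = (½ + 132)*(-26) = (265/2)*(-26) = -3445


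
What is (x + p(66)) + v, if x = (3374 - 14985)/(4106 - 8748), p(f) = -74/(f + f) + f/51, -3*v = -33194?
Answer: 1310118565/118371 ≈ 11068.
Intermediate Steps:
v = 33194/3 (v = -⅓*(-33194) = 33194/3 ≈ 11065.)
p(f) = -37/f + f/51 (p(f) = -74*1/(2*f) + f*(1/51) = -37/f + f/51)
x = 11611/4642 (x = -11611/(-4642) = -11611*(-1/4642) = 11611/4642 ≈ 2.5013)
(x + p(66)) + v = (11611/4642 + (-37/66 + (1/51)*66)) + 33194/3 = (11611/4642 + (-37*1/66 + 22/17)) + 33194/3 = (11611/4642 + (-37/66 + 22/17)) + 33194/3 = (11611/4642 + 823/1122) + 33194/3 = 382907/118371 + 33194/3 = 1310118565/118371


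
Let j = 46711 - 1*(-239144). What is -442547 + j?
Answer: -156692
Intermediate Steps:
j = 285855 (j = 46711 + 239144 = 285855)
-442547 + j = -442547 + 285855 = -156692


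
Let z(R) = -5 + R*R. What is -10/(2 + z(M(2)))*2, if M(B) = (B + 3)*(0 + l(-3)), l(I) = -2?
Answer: -20/97 ≈ -0.20619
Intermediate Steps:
M(B) = -6 - 2*B (M(B) = (B + 3)*(0 - 2) = (3 + B)*(-2) = -6 - 2*B)
z(R) = -5 + R**2
-10/(2 + z(M(2)))*2 = -10/(2 + (-5 + (-6 - 2*2)**2))*2 = -10/(2 + (-5 + (-6 - 4)**2))*2 = -10/(2 + (-5 + (-10)**2))*2 = -10/(2 + (-5 + 100))*2 = -10/(2 + 95)*2 = -10/97*2 = -20/97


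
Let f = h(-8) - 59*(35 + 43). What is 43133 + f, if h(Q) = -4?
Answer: 38527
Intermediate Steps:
f = -4606 (f = -4 - 59*(35 + 43) = -4 - 59*78 = -4 - 4602 = -4606)
43133 + f = 43133 - 4606 = 38527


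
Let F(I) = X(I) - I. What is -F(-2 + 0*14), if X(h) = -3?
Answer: 1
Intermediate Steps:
F(I) = -3 - I
-F(-2 + 0*14) = -(-3 - (-2 + 0*14)) = -(-3 - (-2 + 0)) = -(-3 - 1*(-2)) = -(-3 + 2) = -1*(-1) = 1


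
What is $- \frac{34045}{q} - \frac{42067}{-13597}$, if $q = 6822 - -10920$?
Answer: $\frac{283442849}{241237974} \approx 1.175$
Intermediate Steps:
$q = 17742$ ($q = 6822 + 10920 = 17742$)
$- \frac{34045}{q} - \frac{42067}{-13597} = - \frac{34045}{17742} - \frac{42067}{-13597} = \left(-34045\right) \frac{1}{17742} - - \frac{42067}{13597} = - \frac{34045}{17742} + \frac{42067}{13597} = \frac{283442849}{241237974}$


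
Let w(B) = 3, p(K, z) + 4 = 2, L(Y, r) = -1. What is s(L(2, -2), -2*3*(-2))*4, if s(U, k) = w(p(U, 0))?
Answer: 12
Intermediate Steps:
p(K, z) = -2 (p(K, z) = -4 + 2 = -2)
s(U, k) = 3
s(L(2, -2), -2*3*(-2))*4 = 3*4 = 12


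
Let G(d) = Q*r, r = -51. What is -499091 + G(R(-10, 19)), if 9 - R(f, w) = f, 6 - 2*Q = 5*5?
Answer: -997213/2 ≈ -4.9861e+5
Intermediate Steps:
Q = -19/2 (Q = 3 - 5*5/2 = 3 - ½*25 = 3 - 25/2 = -19/2 ≈ -9.5000)
R(f, w) = 9 - f
G(d) = 969/2 (G(d) = -19/2*(-51) = 969/2)
-499091 + G(R(-10, 19)) = -499091 + 969/2 = -997213/2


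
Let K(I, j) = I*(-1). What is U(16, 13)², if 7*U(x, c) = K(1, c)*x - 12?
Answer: 16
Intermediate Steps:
K(I, j) = -I
U(x, c) = -12/7 - x/7 (U(x, c) = ((-1*1)*x - 12)/7 = (-x - 12)/7 = (-12 - x)/7 = -12/7 - x/7)
U(16, 13)² = (-12/7 - ⅐*16)² = (-12/7 - 16/7)² = (-4)² = 16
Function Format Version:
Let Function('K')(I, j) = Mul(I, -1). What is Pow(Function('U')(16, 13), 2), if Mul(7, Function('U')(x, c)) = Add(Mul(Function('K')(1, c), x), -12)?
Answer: 16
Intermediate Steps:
Function('K')(I, j) = Mul(-1, I)
Function('U')(x, c) = Add(Rational(-12, 7), Mul(Rational(-1, 7), x)) (Function('U')(x, c) = Mul(Rational(1, 7), Add(Mul(Mul(-1, 1), x), -12)) = Mul(Rational(1, 7), Add(Mul(-1, x), -12)) = Mul(Rational(1, 7), Add(-12, Mul(-1, x))) = Add(Rational(-12, 7), Mul(Rational(-1, 7), x)))
Pow(Function('U')(16, 13), 2) = Pow(Add(Rational(-12, 7), Mul(Rational(-1, 7), 16)), 2) = Pow(Add(Rational(-12, 7), Rational(-16, 7)), 2) = Pow(-4, 2) = 16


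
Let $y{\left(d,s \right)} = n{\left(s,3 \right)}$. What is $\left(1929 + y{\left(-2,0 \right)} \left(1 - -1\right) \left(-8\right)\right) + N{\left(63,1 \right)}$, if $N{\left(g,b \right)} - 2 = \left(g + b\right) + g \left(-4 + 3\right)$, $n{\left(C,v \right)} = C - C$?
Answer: $1932$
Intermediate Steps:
$n{\left(C,v \right)} = 0$
$y{\left(d,s \right)} = 0$
$N{\left(g,b \right)} = 2 + b$ ($N{\left(g,b \right)} = 2 + \left(\left(g + b\right) + g \left(-4 + 3\right)\right) = 2 + \left(\left(b + g\right) + g \left(-1\right)\right) = 2 + \left(\left(b + g\right) - g\right) = 2 + b$)
$\left(1929 + y{\left(-2,0 \right)} \left(1 - -1\right) \left(-8\right)\right) + N{\left(63,1 \right)} = \left(1929 + 0 \left(1 - -1\right) \left(-8\right)\right) + \left(2 + 1\right) = \left(1929 + 0 \left(1 + 1\right) \left(-8\right)\right) + 3 = \left(1929 + 0 \cdot 2 \left(-8\right)\right) + 3 = \left(1929 + 0 \left(-8\right)\right) + 3 = \left(1929 + 0\right) + 3 = 1929 + 3 = 1932$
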